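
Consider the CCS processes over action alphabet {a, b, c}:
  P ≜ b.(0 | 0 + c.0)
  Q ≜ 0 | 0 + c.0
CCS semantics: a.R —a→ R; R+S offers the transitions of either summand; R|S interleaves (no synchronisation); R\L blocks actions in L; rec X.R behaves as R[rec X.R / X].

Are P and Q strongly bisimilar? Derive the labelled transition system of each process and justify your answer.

P ≁ Q

P's transition system — 3 states:
  p0 = b.(0 | 0 + c.0) ⊢ —b→ p1
  p1 = 0 | 0 + c.0 ⊢ —c→ p2
  p2 = 0 ⊢ ·
Q's transition system — 2 states:
  q0 = 0 | 0 + c.0 ⊢ —c→ q1
  q1 = 0 ⊢ ·
Coarsest stable partition (strong bisimilarity classes):
  B0 = {p0}
  B1 = {p1, q0}
  B2 = {p2, q1}
p0 ∈ B0, q0 ∈ B1 → different blocks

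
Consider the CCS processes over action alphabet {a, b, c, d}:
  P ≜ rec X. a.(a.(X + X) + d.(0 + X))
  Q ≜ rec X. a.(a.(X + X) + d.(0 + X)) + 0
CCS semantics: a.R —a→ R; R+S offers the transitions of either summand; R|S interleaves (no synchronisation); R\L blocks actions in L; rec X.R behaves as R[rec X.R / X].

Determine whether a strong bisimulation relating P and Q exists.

P's transition system — 4 states:
  s0 = rec X. a.(a.(X + X) + d.(0 + X)) ⊢ =a=> s1
  s1 = a.((rec X. a.(a.(X + X) + d.(0 + X))) + (rec X. a.(a.(X + X) + d.(0 + X)))) + d.(0 + (rec X. a.(a.(X + X) + d.(0 + X)))) ⊢ =a=> s2, =d=> s3
  s2 = (rec X. a.(a.(X + X) + d.(0 + X))) + (rec X. a.(a.(X + X) + d.(0 + X))) ⊢ =a=> s1
  s3 = 0 + (rec X. a.(a.(X + X) + d.(0 + X))) ⊢ =a=> s1
Q's transition system — 4 states:
  t0 = rec X. a.(a.(X + X) + d.(0 + X)) + 0 ⊢ =a=> t1
  t1 = a.((rec X. a.(a.(X + X) + d.(0 + X)) + 0) + (rec X. a.(a.(X + X) + d.(0 + X)) + 0)) + d.(0 + (rec X. a.(a.(X + X) + d.(0 + X)) + 0)) ⊢ =a=> t2, =d=> t3
  t2 = (rec X. a.(a.(X + X) + d.(0 + X)) + 0) + (rec X. a.(a.(X + X) + d.(0 + X)) + 0) ⊢ =a=> t1
  t3 = 0 + (rec X. a.(a.(X + X) + d.(0 + X)) + 0) ⊢ =a=> t1
Bisimilarity quotient blocks:
  B0 = {s0, s2, s3, t0, t2, t3}
  B1 = {s1, t1}
s0 ∈ B0, t0 ∈ B0 → same block

P ~ Q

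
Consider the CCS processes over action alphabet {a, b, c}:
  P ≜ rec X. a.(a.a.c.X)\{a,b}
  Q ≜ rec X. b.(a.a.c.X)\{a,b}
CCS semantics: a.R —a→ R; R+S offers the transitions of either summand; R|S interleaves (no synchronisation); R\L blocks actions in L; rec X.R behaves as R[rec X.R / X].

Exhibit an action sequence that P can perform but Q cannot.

LTS(P): 2 reachable states
  p0 = rec X. a.(a.a.c.X)\{a,b} | --a--▸ p1
  p1 = (a.a.c.(rec X. a.(a.a.c.X)\{a,b}))\{a,b} | ∅
LTS(Q): 2 reachable states
  q0 = rec X. b.(a.a.c.X)\{a,b} | --b--▸ q1
  q1 = (a.a.c.(rec X. b.(a.a.c.X)\{a,b}))\{a,b} | ∅
Trace ⟨a⟩ through P, begin at {p0}:
  after a @ step 1: {p1}
  P completes σ.
Trace ⟨a⟩ through Q, begin at {q0}:
  after a @ step 1: ∅ (Q stuck)

a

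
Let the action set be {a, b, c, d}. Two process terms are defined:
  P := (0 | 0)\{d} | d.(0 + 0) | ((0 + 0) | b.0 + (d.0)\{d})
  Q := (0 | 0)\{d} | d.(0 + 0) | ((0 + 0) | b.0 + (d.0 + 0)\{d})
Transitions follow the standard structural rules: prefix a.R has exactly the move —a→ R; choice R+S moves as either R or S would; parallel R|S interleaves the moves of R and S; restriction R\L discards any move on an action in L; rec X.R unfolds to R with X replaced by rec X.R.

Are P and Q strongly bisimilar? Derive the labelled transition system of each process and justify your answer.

LTS(P): 4 reachable states
  u0 = (0 | 0)\{d} | d.(0 + 0) | ((0 + 0) | b.0 + (d.0)\{d}) | ··b··> u1, ··d··> u2
  u1 = (0 | 0)\{d} | d.(0 + 0) | ((0 + 0) | 0) | ··d··> u3
  u2 = (0 | 0)\{d} | (0 + 0) | ((0 + 0) | b.0 + (d.0)\{d}) | ··b··> u3
  u3 = (0 | 0)\{d} | (0 + 0) | ((0 + 0) | 0) | stopped
LTS(Q): 4 reachable states
  v0 = (0 | 0)\{d} | d.(0 + 0) | ((0 + 0) | b.0 + (d.0 + 0)\{d}) | ··b··> v1, ··d··> v2
  v1 = (0 | 0)\{d} | d.(0 + 0) | ((0 + 0) | 0) | ··d··> v3
  v2 = (0 | 0)\{d} | (0 + 0) | ((0 + 0) | b.0 + (d.0 + 0)\{d}) | ··b··> v3
  v3 = (0 | 0)\{d} | (0 + 0) | ((0 + 0) | 0) | stopped
Bisimilarity quotient blocks:
  B0 = {u0, v0}
  B1 = {u1, v1}
  B2 = {u3, v3}
  B3 = {u2, v2}
u0 ∈ B0, v0 ∈ B0 → same block

YES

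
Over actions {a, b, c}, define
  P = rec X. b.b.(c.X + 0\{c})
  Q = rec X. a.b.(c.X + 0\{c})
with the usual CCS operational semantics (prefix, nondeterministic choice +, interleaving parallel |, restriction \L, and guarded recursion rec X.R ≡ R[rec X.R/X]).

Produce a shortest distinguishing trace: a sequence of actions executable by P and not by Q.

LTS(P): 3 reachable states
  m0 = rec X. b.b.(c.X + 0\{c}) has moves ··b··> m1
  m1 = b.(c.(rec X. b.b.(c.X + 0\{c})) + 0\{c}) has moves ··b··> m2
  m2 = c.(rec X. b.b.(c.X + 0\{c})) + 0\{c} has moves ··c··> m0
LTS(Q): 3 reachable states
  n0 = rec X. a.b.(c.X + 0\{c}) has moves ··a··> n1
  n1 = b.(c.(rec X. a.b.(c.X + 0\{c})) + 0\{c}) has moves ··b··> n2
  n2 = c.(rec X. a.b.(c.X + 0\{c})) + 0\{c} has moves ··c··> n0
Run σ = ⟨b⟩ on P: start {m0}
  after b @ step 1: {m1}
  ✓ P
Run σ = ⟨b⟩ on Q: start {n0}
  after b @ step 1: ∅  — Q cannot continue

b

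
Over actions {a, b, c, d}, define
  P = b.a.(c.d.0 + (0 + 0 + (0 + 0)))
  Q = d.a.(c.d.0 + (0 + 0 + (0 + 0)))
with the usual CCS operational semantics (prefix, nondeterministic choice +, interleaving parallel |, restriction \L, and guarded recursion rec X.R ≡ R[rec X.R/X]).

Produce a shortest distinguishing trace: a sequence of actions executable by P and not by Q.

b

P's transition system — 5 states:
  p0 = b.a.(c.d.0 + (0 + 0 + (0 + 0))) ⊢ -b-> p1
  p1 = a.(c.d.0 + (0 + 0 + (0 + 0))) ⊢ -a-> p2
  p2 = c.d.0 + (0 + 0 + (0 + 0)) ⊢ -c-> p3
  p3 = d.0 ⊢ -d-> p4
  p4 = 0 ⊢ (no moves)
Q's transition system — 5 states:
  q0 = d.a.(c.d.0 + (0 + 0 + (0 + 0))) ⊢ -d-> q1
  q1 = a.(c.d.0 + (0 + 0 + (0 + 0))) ⊢ -a-> q2
  q2 = c.d.0 + (0 + 0 + (0 + 0)) ⊢ -c-> q3
  q3 = d.0 ⊢ -d-> q4
  q4 = 0 ⊢ (no moves)
Executing b from P (initial set {p0}):
  step 1 (b): {p1}
  — P admits the full trace.
Executing b from Q (initial set {q0}):
  step 1 (b): no successor for Q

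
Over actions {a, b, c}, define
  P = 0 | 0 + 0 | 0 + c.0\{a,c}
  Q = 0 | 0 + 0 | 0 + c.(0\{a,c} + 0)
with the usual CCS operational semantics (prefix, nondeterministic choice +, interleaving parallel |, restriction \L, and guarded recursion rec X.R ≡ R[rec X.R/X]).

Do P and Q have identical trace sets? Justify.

P's transition system — 2 states:
  s0 = 0 | 0 + 0 | 0 + c.0\{a,c} ⊢ =c=> s1
  s1 = 0\{a,c} ⊢ ·
Q's transition system — 2 states:
  t0 = 0 | 0 + 0 | 0 + c.(0\{a,c} + 0) ⊢ =c=> t1
  t1 = 0\{a,c} + 0 ⊢ ·
Partition-refinement fixed point:
  B0 = {s0, t0}
  B1 = {s1, t1}
s0 ∈ B0, t0 ∈ B0 → same block
Bisimilar ⇒ trace-equivalent.

trace-equivalent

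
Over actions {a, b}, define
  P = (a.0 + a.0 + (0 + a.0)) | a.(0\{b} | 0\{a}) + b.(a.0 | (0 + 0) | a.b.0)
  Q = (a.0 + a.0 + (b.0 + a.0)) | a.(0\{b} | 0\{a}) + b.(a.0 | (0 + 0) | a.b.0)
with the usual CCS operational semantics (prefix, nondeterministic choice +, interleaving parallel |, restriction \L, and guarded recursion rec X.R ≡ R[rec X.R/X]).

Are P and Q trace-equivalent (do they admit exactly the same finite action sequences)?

P's transition system — 10 states:
  s0 = (a.0 + a.0 + (0 + a.0)) | a.(0\{b} | 0\{a}) + b.(a.0 | (0 + 0) | a.b.0) :: --a--▸ s1, --a--▸ s2, --b--▸ s3
  s1 = (a.0 + a.0 + (0 + a.0)) | (0\{b} | 0\{a}) :: --a--▸ s4
  s2 = 0 | a.(0\{b} | 0\{a}) :: --a--▸ s4
  s3 = a.0 | (0 + 0) | a.b.0 :: --a--▸ s5, --a--▸ s6
  s4 = 0 | (0\{b} | 0\{a}) :: ∅
  s5 = 0 | (0 + 0) | a.b.0 :: --a--▸ s7
  s6 = a.0 | (0 + 0) | b.0 :: --a--▸ s7, --b--▸ s8
  s7 = 0 | (0 + 0) | b.0 :: --b--▸ s9
  s8 = a.0 | (0 + 0) | 0 :: --a--▸ s9
  s9 = 0 | (0 + 0) | 0 :: ∅
Q's transition system — 10 states:
  t0 = (a.0 + a.0 + (b.0 + a.0)) | a.(0\{b} | 0\{a}) + b.(a.0 | (0 + 0) | a.b.0) :: --a--▸ t1, --a--▸ t2, --b--▸ t2, --b--▸ t3
  t1 = (a.0 + a.0 + (b.0 + a.0)) | (0\{b} | 0\{a}) :: --a--▸ t4, --b--▸ t4
  t2 = 0 | a.(0\{b} | 0\{a}) :: --a--▸ t4
  t3 = a.0 | (0 + 0) | a.b.0 :: --a--▸ t5, --a--▸ t6
  t4 = 0 | (0\{b} | 0\{a}) :: ∅
  t5 = 0 | (0 + 0) | a.b.0 :: --a--▸ t7
  t6 = a.0 | (0 + 0) | b.0 :: --a--▸ t7, --b--▸ t8
  t7 = 0 | (0 + 0) | b.0 :: --b--▸ t9
  t8 = a.0 | (0 + 0) | 0 :: --a--▸ t9
  t9 = 0 | (0 + 0) | 0 :: ∅
Run σ = ⟨ab⟩ on Q: start {t0}
  step 1 (a): {t1, t2}
  step 2 (b): {t4}
  — Q admits the full trace.
Run σ = ⟨ab⟩ on P: start {s0}
  step 1 (a): {s1, s2}
  step 2 (b): ∅ (P stuck)

traces(P) ≠ traces(Q) — witness ⟨ab⟩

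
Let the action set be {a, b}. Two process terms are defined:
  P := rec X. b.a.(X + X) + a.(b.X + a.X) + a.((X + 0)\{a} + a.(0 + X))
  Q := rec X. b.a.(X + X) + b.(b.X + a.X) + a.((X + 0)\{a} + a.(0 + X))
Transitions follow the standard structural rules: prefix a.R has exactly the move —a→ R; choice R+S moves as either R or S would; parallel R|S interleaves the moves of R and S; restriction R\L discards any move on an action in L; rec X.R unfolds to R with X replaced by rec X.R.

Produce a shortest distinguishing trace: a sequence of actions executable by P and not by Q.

P's transition system — 7 states:
  m0 = rec X. b.a.(X + X) + a.(b.X + a.X) + a.((X + 0)\{a} + a.(0 + X)) has moves --a--▸ m1, --a--▸ m2, --b--▸ m3
  m1 = ((rec X. b.a.(X + X) + a.(b.X + a.X) + a.((X + 0)\{a} + a.(0 + X))) + 0)\{a} + a.(0 + (rec X. b.a.(X + X) + a.(b.X + a.X) + a.((X + 0)\{a} + a.(0 + X)))) has moves --a--▸ m4, --b--▸ m5
  m2 = b.(rec X. b.a.(X + X) + a.(b.X + a.X) + a.((X + 0)\{a} + a.(0 + X))) + a.(rec X. b.a.(X + X) + a.(b.X + a.X) + a.((X + 0)\{a} + a.(0 + X))) has moves --a--▸ m0, --b--▸ m0
  m3 = a.((rec X. b.a.(X + X) + a.(b.X + a.X) + a.((X + 0)\{a} + a.(0 + X))) + (rec X. b.a.(X + X) + a.(b.X + a.X) + a.((X + 0)\{a} + a.(0 + X)))) has moves --a--▸ m6
  m4 = 0 + (rec X. b.a.(X + X) + a.(b.X + a.X) + a.((X + 0)\{a} + a.(0 + X))) has moves --a--▸ m1, --a--▸ m2, --b--▸ m3
  m5 = (a.((rec X. b.a.(X + X) + a.(b.X + a.X) + a.((X + 0)\{a} + a.(0 + X))) + (rec X. b.a.(X + X) + a.(b.X + a.X) + a.((X + 0)\{a} + a.(0 + X)))))\{a} has moves deadlocked
  m6 = (rec X. b.a.(X + X) + a.(b.X + a.X) + a.((X + 0)\{a} + a.(0 + X))) + (rec X. b.a.(X + X) + a.(b.X + a.X) + a.((X + 0)\{a} + a.(0 + X))) has moves --a--▸ m1, --a--▸ m2, --b--▸ m3
Q's transition system — 9 states:
  n0 = rec X. b.a.(X + X) + b.(b.X + a.X) + a.((X + 0)\{a} + a.(0 + X)) has moves --a--▸ n1, --b--▸ n2, --b--▸ n3
  n1 = ((rec X. b.a.(X + X) + b.(b.X + a.X) + a.((X + 0)\{a} + a.(0 + X))) + 0)\{a} + a.(0 + (rec X. b.a.(X + X) + b.(b.X + a.X) + a.((X + 0)\{a} + a.(0 + X)))) has moves --a--▸ n4, --b--▸ n5, --b--▸ n6
  n2 = a.((rec X. b.a.(X + X) + b.(b.X + a.X) + a.((X + 0)\{a} + a.(0 + X))) + (rec X. b.a.(X + X) + b.(b.X + a.X) + a.((X + 0)\{a} + a.(0 + X)))) has moves --a--▸ n7
  n3 = b.(rec X. b.a.(X + X) + b.(b.X + a.X) + a.((X + 0)\{a} + a.(0 + X))) + a.(rec X. b.a.(X + X) + b.(b.X + a.X) + a.((X + 0)\{a} + a.(0 + X))) has moves --a--▸ n0, --b--▸ n0
  n4 = 0 + (rec X. b.a.(X + X) + b.(b.X + a.X) + a.((X + 0)\{a} + a.(0 + X))) has moves --a--▸ n1, --b--▸ n2, --b--▸ n3
  n5 = (a.((rec X. b.a.(X + X) + b.(b.X + a.X) + a.((X + 0)\{a} + a.(0 + X))) + (rec X. b.a.(X + X) + b.(b.X + a.X) + a.((X + 0)\{a} + a.(0 + X)))))\{a} has moves deadlocked
  n6 = (b.(rec X. b.a.(X + X) + b.(b.X + a.X) + a.((X + 0)\{a} + a.(0 + X))) + a.(rec X. b.a.(X + X) + b.(b.X + a.X) + a.((X + 0)\{a} + a.(0 + X))))\{a} has moves --b--▸ n8
  n7 = (rec X. b.a.(X + X) + b.(b.X + a.X) + a.((X + 0)\{a} + a.(0 + X))) + (rec X. b.a.(X + X) + b.(b.X + a.X) + a.((X + 0)\{a} + a.(0 + X))) has moves --a--▸ n1, --b--▸ n2, --b--▸ n3
  n8 = (rec X. b.a.(X + X) + b.(b.X + a.X) + a.((X + 0)\{a} + a.(0 + X)))\{a} has moves --b--▸ n5, --b--▸ n6
Trace ⟨aba⟩ through P, begin at {m0}:
  [1] a ⇒ {m1, m2}
  [2] b ⇒ {m0, m5}
  [3] a ⇒ {m1, m2}
  P completes σ.
Trace ⟨aba⟩ through Q, begin at {n0}:
  [1] a ⇒ {n1}
  [2] b ⇒ {n5, n6}
  [3] a ⇒ ∅ (Q stuck)

aba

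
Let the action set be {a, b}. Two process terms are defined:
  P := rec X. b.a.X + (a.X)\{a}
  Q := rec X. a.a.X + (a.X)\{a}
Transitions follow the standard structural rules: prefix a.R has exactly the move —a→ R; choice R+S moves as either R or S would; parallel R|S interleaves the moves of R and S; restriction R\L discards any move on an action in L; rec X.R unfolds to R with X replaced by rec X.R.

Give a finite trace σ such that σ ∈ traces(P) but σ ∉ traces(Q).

LTS(P): 2 reachable states
  m0 = rec X. b.a.X + (a.X)\{a} :: ··b··> m1
  m1 = a.(rec X. b.a.X + (a.X)\{a}) :: ··a··> m0
LTS(Q): 2 reachable states
  n0 = rec X. a.a.X + (a.X)\{a} :: ··a··> n1
  n1 = a.(rec X. a.a.X + (a.X)\{a}) :: ··a··> n0
Trace ⟨b⟩ through P, begin at {m0}:
  after b @ step 1: {m1}
  ✓ P
Trace ⟨b⟩ through Q, begin at {n0}:
  after b @ step 1: ∅ (Q stuck)

b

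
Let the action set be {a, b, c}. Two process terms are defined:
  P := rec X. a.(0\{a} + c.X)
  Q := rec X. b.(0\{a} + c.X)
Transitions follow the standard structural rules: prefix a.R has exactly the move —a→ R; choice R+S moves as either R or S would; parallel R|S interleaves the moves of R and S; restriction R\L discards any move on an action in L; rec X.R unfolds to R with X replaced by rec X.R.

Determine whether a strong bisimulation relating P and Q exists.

LTS(P): 2 reachable states
  s0 = rec X. a.(0\{a} + c.X) has moves -a-> s1
  s1 = 0\{a} + c.(rec X. a.(0\{a} + c.X)) has moves -c-> s0
LTS(Q): 2 reachable states
  t0 = rec X. b.(0\{a} + c.X) has moves -b-> t1
  t1 = 0\{a} + c.(rec X. b.(0\{a} + c.X)) has moves -c-> t0
Coarsest stable partition (strong bisimilarity classes):
  B0 = {s0}
  B1 = {s1}
  B2 = {t0}
  B3 = {t1}
s0 ∈ B0, t0 ∈ B2 → different blocks

not bisimilar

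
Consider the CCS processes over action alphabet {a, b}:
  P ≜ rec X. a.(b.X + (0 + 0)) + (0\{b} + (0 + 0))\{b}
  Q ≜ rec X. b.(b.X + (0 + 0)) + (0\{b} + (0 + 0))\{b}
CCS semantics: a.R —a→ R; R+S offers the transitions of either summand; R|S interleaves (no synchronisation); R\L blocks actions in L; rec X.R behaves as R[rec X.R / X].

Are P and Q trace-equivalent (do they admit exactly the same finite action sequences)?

trace-distinct — witness ⟨a⟩

P's transition system — 2 states:
  p0 = rec X. a.(b.X + (0 + 0)) + (0\{b} + (0 + 0))\{b} | --a--▸ p1
  p1 = b.(rec X. a.(b.X + (0 + 0)) + (0\{b} + (0 + 0))\{b}) + (0 + 0) | --b--▸ p0
Q's transition system — 2 states:
  q0 = rec X. b.(b.X + (0 + 0)) + (0\{b} + (0 + 0))\{b} | --b--▸ q1
  q1 = b.(rec X. b.(b.X + (0 + 0)) + (0\{b} + (0 + 0))\{b}) + (0 + 0) | --b--▸ q0
Executing a from P (initial set {p0}):
  step 1 (a): {p1}
  P completes σ.
Executing a from Q (initial set {q0}):
  step 1 (a): ∅ (Q stuck)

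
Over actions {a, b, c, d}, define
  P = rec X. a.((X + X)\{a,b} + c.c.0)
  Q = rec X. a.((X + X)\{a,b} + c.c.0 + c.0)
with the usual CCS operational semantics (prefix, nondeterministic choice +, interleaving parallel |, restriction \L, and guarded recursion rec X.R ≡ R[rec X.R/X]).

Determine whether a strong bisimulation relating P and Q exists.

NO

LTS(P): 4 reachable states
  u0 = rec X. a.((X + X)\{a,b} + c.c.0) :: ··a··> u1
  u1 = ((rec X. a.((X + X)\{a,b} + c.c.0)) + (rec X. a.((X + X)\{a,b} + c.c.0)))\{a,b} + c.c.0 :: ··c··> u2
  u2 = c.0 :: ··c··> u3
  u3 = 0 :: ∅
LTS(Q): 4 reachable states
  v0 = rec X. a.((X + X)\{a,b} + c.c.0 + c.0) :: ··a··> v1
  v1 = ((rec X. a.((X + X)\{a,b} + c.c.0 + c.0)) + (rec X. a.((X + X)\{a,b} + c.c.0 + c.0)))\{a,b} + c.c.0 + c.0 :: ··c··> v2, ··c··> v3
  v2 = 0 :: ∅
  v3 = c.0 :: ··c··> v2
Bisimilarity quotient blocks:
  B0 = {u0}
  B1 = {u1}
  B2 = {u2, v3}
  B3 = {u3, v2}
  B4 = {v0}
  B5 = {v1}
u0 ∈ B0, v0 ∈ B4 → different blocks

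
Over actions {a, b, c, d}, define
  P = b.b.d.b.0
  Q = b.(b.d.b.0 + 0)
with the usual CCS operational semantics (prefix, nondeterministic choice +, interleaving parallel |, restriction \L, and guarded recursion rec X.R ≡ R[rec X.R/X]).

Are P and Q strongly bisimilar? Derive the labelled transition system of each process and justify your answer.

Reachable graph of P (5 states):
  m0 = b.b.d.b.0 has moves ··b··> m1
  m1 = b.d.b.0 has moves ··b··> m2
  m2 = d.b.0 has moves ··d··> m3
  m3 = b.0 has moves ··b··> m4
  m4 = 0 has moves ·
Reachable graph of Q (5 states):
  n0 = b.(b.d.b.0 + 0) has moves ··b··> n1
  n1 = b.d.b.0 + 0 has moves ··b··> n2
  n2 = d.b.0 has moves ··d··> n3
  n3 = b.0 has moves ··b··> n4
  n4 = 0 has moves ·
Bisimilarity quotient blocks:
  B0 = {m0, n0}
  B1 = {m1, n1}
  B2 = {m2, n2}
  B3 = {m3, n3}
  B4 = {m4, n4}
m0 ∈ B0, n0 ∈ B0 → same block

P ~ Q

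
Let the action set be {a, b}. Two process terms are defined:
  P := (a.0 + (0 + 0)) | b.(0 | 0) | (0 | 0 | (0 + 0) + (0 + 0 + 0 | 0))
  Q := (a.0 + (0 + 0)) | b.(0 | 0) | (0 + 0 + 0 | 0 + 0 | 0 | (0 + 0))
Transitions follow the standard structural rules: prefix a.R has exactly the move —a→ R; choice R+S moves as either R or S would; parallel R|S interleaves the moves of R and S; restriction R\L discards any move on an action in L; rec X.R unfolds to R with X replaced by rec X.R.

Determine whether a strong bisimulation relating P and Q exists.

P ~ Q

Reachable graph of P (4 states):
  u0 = (a.0 + (0 + 0)) | b.(0 | 0) | (0 | 0 | (0 + 0) + (0 + 0 + 0 | 0)) has moves —a→ u1, —b→ u2
  u1 = 0 | b.(0 | 0) | (0 | 0 | (0 + 0) + (0 + 0 + 0 | 0)) has moves —b→ u3
  u2 = (a.0 + (0 + 0)) | (0 | 0) | (0 | 0 | (0 + 0) + (0 + 0 + 0 | 0)) has moves —a→ u3
  u3 = 0 | (0 | 0) | (0 | 0 | (0 + 0) + (0 + 0 + 0 | 0)) has moves deadlocked
Reachable graph of Q (4 states):
  v0 = (a.0 + (0 + 0)) | b.(0 | 0) | (0 + 0 + 0 | 0 + 0 | 0 | (0 + 0)) has moves —a→ v1, —b→ v2
  v1 = 0 | b.(0 | 0) | (0 + 0 + 0 | 0 + 0 | 0 | (0 + 0)) has moves —b→ v3
  v2 = (a.0 + (0 + 0)) | (0 | 0) | (0 + 0 + 0 | 0 + 0 | 0 | (0 + 0)) has moves —a→ v3
  v3 = 0 | (0 | 0) | (0 + 0 + 0 | 0 + 0 | 0 | (0 + 0)) has moves deadlocked
Bisimilarity quotient blocks:
  B0 = {u0, v0}
  B1 = {u1, v1}
  B2 = {u3, v3}
  B3 = {u2, v2}
u0 ∈ B0, v0 ∈ B0 → same block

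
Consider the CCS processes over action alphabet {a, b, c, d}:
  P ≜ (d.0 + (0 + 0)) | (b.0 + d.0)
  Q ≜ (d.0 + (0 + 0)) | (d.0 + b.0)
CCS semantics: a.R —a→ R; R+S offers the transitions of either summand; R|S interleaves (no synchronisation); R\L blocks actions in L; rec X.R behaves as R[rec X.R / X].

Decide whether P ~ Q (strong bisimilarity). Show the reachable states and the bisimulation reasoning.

P ~ Q

Reachable graph of P (4 states):
  s0 = (d.0 + (0 + 0)) | (b.0 + d.0) ⊢ =b=> s1, =d=> s1, =d=> s2
  s1 = (d.0 + (0 + 0)) | 0 ⊢ =d=> s3
  s2 = 0 | (b.0 + d.0) ⊢ =b=> s3, =d=> s3
  s3 = 0 | 0 ⊢ stopped
Reachable graph of Q (4 states):
  t0 = (d.0 + (0 + 0)) | (d.0 + b.0) ⊢ =b=> t1, =d=> t1, =d=> t2
  t1 = (d.0 + (0 + 0)) | 0 ⊢ =d=> t3
  t2 = 0 | (d.0 + b.0) ⊢ =b=> t3, =d=> t3
  t3 = 0 | 0 ⊢ stopped
Bisimilarity quotient blocks:
  B0 = {s0, t0}
  B1 = {s1, t1}
  B2 = {s3, t3}
  B3 = {s2, t2}
s0 ∈ B0, t0 ∈ B0 → same block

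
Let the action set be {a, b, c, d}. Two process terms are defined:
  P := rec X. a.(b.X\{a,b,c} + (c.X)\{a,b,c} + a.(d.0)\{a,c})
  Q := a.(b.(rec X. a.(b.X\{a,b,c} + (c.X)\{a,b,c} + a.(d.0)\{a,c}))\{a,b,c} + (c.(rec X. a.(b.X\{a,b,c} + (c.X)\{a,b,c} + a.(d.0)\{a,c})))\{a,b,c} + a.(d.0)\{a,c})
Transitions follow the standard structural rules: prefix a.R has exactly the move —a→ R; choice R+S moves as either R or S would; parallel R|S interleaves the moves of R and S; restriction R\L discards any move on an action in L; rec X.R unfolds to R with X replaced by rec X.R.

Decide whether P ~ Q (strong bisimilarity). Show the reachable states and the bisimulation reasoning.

Reachable graph of P (5 states):
  s0 = rec X. a.(b.X\{a,b,c} + (c.X)\{a,b,c} + a.(d.0)\{a,c}) ⊢ ··a··> s1
  s1 = b.(rec X. a.(b.X\{a,b,c} + (c.X)\{a,b,c} + a.(d.0)\{a,c}))\{a,b,c} + (c.(rec X. a.(b.X\{a,b,c} + (c.X)\{a,b,c} + a.(d.0)\{a,c})))\{a,b,c} + a.(d.0)\{a,c} ⊢ ··a··> s2, ··b··> s3
  s2 = (d.0)\{a,c} ⊢ ··d··> s4
  s3 = (rec X. a.(b.X\{a,b,c} + (c.X)\{a,b,c} + a.(d.0)\{a,c}))\{a,b,c} ⊢ stopped
  s4 = 0\{a,c} ⊢ stopped
Reachable graph of Q (5 states):
  t0 = a.(b.(rec X. a.(b.X\{a,b,c} + (c.X)\{a,b,c} + a.(d.0)\{a,c}))\{a,b,c} + (c.(rec X. a.(b.X\{a,b,c} + (c.X)\{a,b,c} + a.(d.0)\{a,c})))\{a,b,c} + a.(d.0)\{a,c}) ⊢ ··a··> t1
  t1 = b.(rec X. a.(b.X\{a,b,c} + (c.X)\{a,b,c} + a.(d.0)\{a,c}))\{a,b,c} + (c.(rec X. a.(b.X\{a,b,c} + (c.X)\{a,b,c} + a.(d.0)\{a,c})))\{a,b,c} + a.(d.0)\{a,c} ⊢ ··a··> t2, ··b··> t3
  t2 = (d.0)\{a,c} ⊢ ··d··> t4
  t3 = (rec X. a.(b.X\{a,b,c} + (c.X)\{a,b,c} + a.(d.0)\{a,c}))\{a,b,c} ⊢ stopped
  t4 = 0\{a,c} ⊢ stopped
Partition-refinement fixed point:
  B0 = {s0, t0}
  B1 = {s1, t1}
  B2 = {s2, t2}
  B3 = {s3, s4, t3, t4}
s0 ∈ B0, t0 ∈ B0 → same block

P ~ Q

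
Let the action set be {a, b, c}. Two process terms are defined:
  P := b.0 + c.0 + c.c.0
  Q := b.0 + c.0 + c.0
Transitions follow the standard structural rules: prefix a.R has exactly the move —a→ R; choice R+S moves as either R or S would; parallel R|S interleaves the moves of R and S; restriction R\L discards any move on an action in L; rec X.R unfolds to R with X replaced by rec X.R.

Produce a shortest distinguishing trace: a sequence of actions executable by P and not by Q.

Reachable graph of P (3 states):
  m0 = b.0 + c.0 + c.c.0 has moves =b=> m1, =c=> m1, =c=> m2
  m1 = 0 has moves deadlocked
  m2 = c.0 has moves =c=> m1
Reachable graph of Q (2 states):
  n0 = b.0 + c.0 + c.0 has moves =b=> n1, =c=> n1
  n1 = 0 has moves deadlocked
Executing cc from P (initial set {m0}):
  step 1 (c): {m1, m2}
  step 2 (c): {m1}
  — P admits the full trace.
Executing cc from Q (initial set {n0}):
  step 1 (c): {n1}
  step 2 (c): no successor for Q

cc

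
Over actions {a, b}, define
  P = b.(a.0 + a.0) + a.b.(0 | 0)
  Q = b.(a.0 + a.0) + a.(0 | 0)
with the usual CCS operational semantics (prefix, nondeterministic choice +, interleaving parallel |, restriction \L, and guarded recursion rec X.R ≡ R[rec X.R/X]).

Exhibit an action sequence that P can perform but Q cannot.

P's transition system — 5 states:
  m0 = b.(a.0 + a.0) + a.b.(0 | 0) :: =a=> m1, =b=> m2
  m1 = b.(0 | 0) :: =b=> m3
  m2 = a.0 + a.0 :: =a=> m4
  m3 = 0 | 0 :: deadlocked
  m4 = 0 :: deadlocked
Q's transition system — 4 states:
  n0 = b.(a.0 + a.0) + a.(0 | 0) :: =a=> n1, =b=> n2
  n1 = 0 | 0 :: deadlocked
  n2 = a.0 + a.0 :: =a=> n3
  n3 = 0 :: deadlocked
Run σ = ⟨ab⟩ on P: start {m0}
  step 1 (a): {m1}
  step 2 (b): {m3}
  — P admits the full trace.
Run σ = ⟨ab⟩ on Q: start {n0}
  step 1 (a): {n1}
  step 2 (b): ∅  — Q cannot continue

ab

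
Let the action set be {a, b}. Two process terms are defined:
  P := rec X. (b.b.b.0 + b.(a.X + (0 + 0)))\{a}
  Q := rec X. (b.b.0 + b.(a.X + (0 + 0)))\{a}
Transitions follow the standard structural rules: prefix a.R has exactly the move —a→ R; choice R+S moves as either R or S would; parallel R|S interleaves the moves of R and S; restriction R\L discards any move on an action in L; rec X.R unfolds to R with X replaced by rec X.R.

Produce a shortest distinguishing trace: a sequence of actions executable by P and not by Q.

LTS(P): 5 reachable states
  s0 = rec X. (b.b.b.0 + b.(a.X + (0 + 0)))\{a} → =b=> s1, =b=> s2
  s1 = (a.(rec X. (b.b.b.0 + b.(a.X + (0 + 0)))\{a}) + (0 + 0))\{a} → ·
  s2 = (b.b.0)\{a} → =b=> s3
  s3 = (b.0)\{a} → =b=> s4
  s4 = 0\{a} → ·
LTS(Q): 4 reachable states
  t0 = rec X. (b.b.0 + b.(a.X + (0 + 0)))\{a} → =b=> t1, =b=> t2
  t1 = (a.(rec X. (b.b.0 + b.(a.X + (0 + 0)))\{a}) + (0 + 0))\{a} → ·
  t2 = (b.0)\{a} → =b=> t3
  t3 = 0\{a} → ·
Run σ = ⟨bbb⟩ on P: start {s0}
  step 1 (b): {s1, s2}
  step 2 (b): {s3}
  step 3 (b): {s4}
  P completes σ.
Run σ = ⟨bbb⟩ on Q: start {t0}
  step 1 (b): {t1, t2}
  step 2 (b): {t3}
  step 3 (b): no successor for Q

bbb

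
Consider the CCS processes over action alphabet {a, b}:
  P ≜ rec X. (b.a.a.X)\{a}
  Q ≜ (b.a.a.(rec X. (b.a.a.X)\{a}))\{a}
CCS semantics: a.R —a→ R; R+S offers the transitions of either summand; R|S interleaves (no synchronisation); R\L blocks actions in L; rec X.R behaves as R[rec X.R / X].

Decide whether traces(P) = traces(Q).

Reachable graph of P (2 states):
  m0 = rec X. (b.a.a.X)\{a} ⊢ =b=> m1
  m1 = (a.a.(rec X. (b.a.a.X)\{a}))\{a} ⊢ deadlocked
Reachable graph of Q (2 states):
  n0 = (b.a.a.(rec X. (b.a.a.X)\{a}))\{a} ⊢ =b=> n1
  n1 = (a.a.(rec X. (b.a.a.X)\{a}))\{a} ⊢ deadlocked
Partition-refinement fixed point:
  B0 = {m0, n0}
  B1 = {m1, n1}
m0 ∈ B0, n0 ∈ B0 → same block
Bisimilar ⇒ trace-equivalent.

traces(P) = traces(Q)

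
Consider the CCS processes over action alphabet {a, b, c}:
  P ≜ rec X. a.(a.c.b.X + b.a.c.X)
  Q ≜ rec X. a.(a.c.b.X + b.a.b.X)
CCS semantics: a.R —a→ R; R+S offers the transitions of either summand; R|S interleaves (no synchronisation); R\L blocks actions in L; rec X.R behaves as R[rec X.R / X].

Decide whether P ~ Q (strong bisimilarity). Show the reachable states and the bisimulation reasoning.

not bisimilar

Reachable graph of P (6 states):
  u0 = rec X. a.(a.c.b.X + b.a.c.X) has moves =a=> u1
  u1 = a.c.b.(rec X. a.(a.c.b.X + b.a.c.X)) + b.a.c.(rec X. a.(a.c.b.X + b.a.c.X)) has moves =a=> u2, =b=> u3
  u2 = c.b.(rec X. a.(a.c.b.X + b.a.c.X)) has moves =c=> u4
  u3 = a.c.(rec X. a.(a.c.b.X + b.a.c.X)) has moves =a=> u5
  u4 = b.(rec X. a.(a.c.b.X + b.a.c.X)) has moves =b=> u0
  u5 = c.(rec X. a.(a.c.b.X + b.a.c.X)) has moves =c=> u0
Reachable graph of Q (5 states):
  v0 = rec X. a.(a.c.b.X + b.a.b.X) has moves =a=> v1
  v1 = a.c.b.(rec X. a.(a.c.b.X + b.a.b.X)) + b.a.b.(rec X. a.(a.c.b.X + b.a.b.X)) has moves =a=> v2, =b=> v3
  v2 = c.b.(rec X. a.(a.c.b.X + b.a.b.X)) has moves =c=> v4
  v3 = a.b.(rec X. a.(a.c.b.X + b.a.b.X)) has moves =a=> v4
  v4 = b.(rec X. a.(a.c.b.X + b.a.b.X)) has moves =b=> v0
Bisimilarity quotient blocks:
  B0 = {u0}
  B1 = {u1}
  B2 = {u2}
  B3 = {u4}
  B4 = {u3}
  B5 = {u5}
  B6 = {v0}
  B7 = {v1}
  B8 = {v2}
  B9 = {v4}
  B10 = {v3}
u0 ∈ B0, v0 ∈ B6 → different blocks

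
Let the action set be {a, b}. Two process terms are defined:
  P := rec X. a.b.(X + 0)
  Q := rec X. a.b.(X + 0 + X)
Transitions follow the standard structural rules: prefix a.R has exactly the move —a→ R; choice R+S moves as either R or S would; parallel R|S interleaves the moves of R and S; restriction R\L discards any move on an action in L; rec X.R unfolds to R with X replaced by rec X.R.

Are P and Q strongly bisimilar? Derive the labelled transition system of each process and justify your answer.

Reachable graph of P (3 states):
  s0 = rec X. a.b.(X + 0) has moves ··a··> s1
  s1 = b.((rec X. a.b.(X + 0)) + 0) has moves ··b··> s2
  s2 = (rec X. a.b.(X + 0)) + 0 has moves ··a··> s1
Reachable graph of Q (3 states):
  t0 = rec X. a.b.(X + 0 + X) has moves ··a··> t1
  t1 = b.((rec X. a.b.(X + 0 + X)) + 0 + (rec X. a.b.(X + 0 + X))) has moves ··b··> t2
  t2 = (rec X. a.b.(X + 0 + X)) + 0 + (rec X. a.b.(X + 0 + X)) has moves ··a··> t1
Coarsest stable partition (strong bisimilarity classes):
  B0 = {s0, s2, t0, t2}
  B1 = {s1, t1}
s0 ∈ B0, t0 ∈ B0 → same block

YES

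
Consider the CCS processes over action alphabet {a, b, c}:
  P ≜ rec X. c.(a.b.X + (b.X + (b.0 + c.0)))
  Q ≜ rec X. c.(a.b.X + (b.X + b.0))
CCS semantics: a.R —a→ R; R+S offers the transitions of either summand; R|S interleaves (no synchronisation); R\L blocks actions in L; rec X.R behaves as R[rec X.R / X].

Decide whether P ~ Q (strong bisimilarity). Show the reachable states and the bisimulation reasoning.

P's transition system — 4 states:
  p0 = rec X. c.(a.b.X + (b.X + (b.0 + c.0))) has moves --c--▸ p1
  p1 = a.b.(rec X. c.(a.b.X + (b.X + (b.0 + c.0)))) + (b.(rec X. c.(a.b.X + (b.X + (b.0 + c.0)))) + (b.0 + c.0)) has moves --a--▸ p2, --b--▸ p0, --b--▸ p3, --c--▸ p3
  p2 = b.(rec X. c.(a.b.X + (b.X + (b.0 + c.0)))) has moves --b--▸ p0
  p3 = 0 has moves ·
Q's transition system — 4 states:
  q0 = rec X. c.(a.b.X + (b.X + b.0)) has moves --c--▸ q1
  q1 = a.b.(rec X. c.(a.b.X + (b.X + b.0))) + (b.(rec X. c.(a.b.X + (b.X + b.0))) + b.0) has moves --a--▸ q2, --b--▸ q0, --b--▸ q3
  q2 = b.(rec X. c.(a.b.X + (b.X + b.0))) has moves --b--▸ q0
  q3 = 0 has moves ·
Bisimilarity quotient blocks:
  B0 = {p0}
  B1 = {p1}
  B2 = {p3, q3}
  B3 = {p2}
  B4 = {q0}
  B5 = {q1}
  B6 = {q2}
p0 ∈ B0, q0 ∈ B4 → different blocks

P ≁ Q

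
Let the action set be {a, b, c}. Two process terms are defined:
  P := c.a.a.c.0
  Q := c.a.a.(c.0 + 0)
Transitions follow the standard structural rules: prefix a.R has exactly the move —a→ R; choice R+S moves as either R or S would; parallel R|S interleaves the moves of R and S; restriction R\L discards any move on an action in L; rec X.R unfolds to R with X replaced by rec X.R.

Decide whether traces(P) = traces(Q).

P's transition system — 5 states:
  m0 = c.a.a.c.0 ⊢ —c→ m1
  m1 = a.a.c.0 ⊢ —a→ m2
  m2 = a.c.0 ⊢ —a→ m3
  m3 = c.0 ⊢ —c→ m4
  m4 = 0 ⊢ ∅
Q's transition system — 5 states:
  n0 = c.a.a.(c.0 + 0) ⊢ —c→ n1
  n1 = a.a.(c.0 + 0) ⊢ —a→ n2
  n2 = a.(c.0 + 0) ⊢ —a→ n3
  n3 = c.0 + 0 ⊢ —c→ n4
  n4 = 0 ⊢ ∅
Bisimilarity quotient blocks:
  B0 = {m0, n0}
  B1 = {m1, n1}
  B2 = {m2, n2}
  B3 = {m3, n3}
  B4 = {m4, n4}
m0 ∈ B0, n0 ∈ B0 → same block
Bisimilar ⇒ trace-equivalent.

traces(P) = traces(Q)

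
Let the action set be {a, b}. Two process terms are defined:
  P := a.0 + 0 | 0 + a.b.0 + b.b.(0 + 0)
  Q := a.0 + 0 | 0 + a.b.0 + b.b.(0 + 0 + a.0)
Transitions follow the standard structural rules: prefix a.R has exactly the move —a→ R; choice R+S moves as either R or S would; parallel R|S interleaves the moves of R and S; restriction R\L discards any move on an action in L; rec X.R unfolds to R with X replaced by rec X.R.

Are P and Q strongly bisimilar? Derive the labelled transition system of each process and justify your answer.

P ≁ Q

Reachable graph of P (5 states):
  s0 = a.0 + 0 | 0 + a.b.0 + b.b.(0 + 0) → -a-> s1, -a-> s2, -b-> s3
  s1 = 0 → stopped
  s2 = b.0 → -b-> s1
  s3 = b.(0 + 0) → -b-> s4
  s4 = 0 + 0 → stopped
Reachable graph of Q (5 states):
  t0 = a.0 + 0 | 0 + a.b.0 + b.b.(0 + 0 + a.0) → -a-> t1, -a-> t2, -b-> t3
  t1 = 0 → stopped
  t2 = b.0 → -b-> t1
  t3 = b.(0 + 0 + a.0) → -b-> t4
  t4 = 0 + 0 + a.0 → -a-> t1
Partition-refinement fixed point:
  B0 = {s0}
  B1 = {s1, s4, t1}
  B2 = {s2, s3, t2}
  B3 = {t0}
  B4 = {t3}
  B5 = {t4}
s0 ∈ B0, t0 ∈ B3 → different blocks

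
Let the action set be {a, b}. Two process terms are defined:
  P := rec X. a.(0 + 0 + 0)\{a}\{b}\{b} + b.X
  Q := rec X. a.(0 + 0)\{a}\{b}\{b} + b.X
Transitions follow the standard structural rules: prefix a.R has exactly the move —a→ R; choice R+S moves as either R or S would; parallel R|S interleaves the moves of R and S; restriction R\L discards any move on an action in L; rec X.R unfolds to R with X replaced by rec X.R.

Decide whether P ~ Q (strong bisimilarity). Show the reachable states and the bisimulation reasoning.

P ~ Q

Reachable graph of P (2 states):
  p0 = rec X. a.(0 + 0 + 0)\{a}\{b}\{b} + b.X → —a→ p1, —b→ p0
  p1 = (0 + 0 + 0)\{a}\{b}\{b} → (no moves)
Reachable graph of Q (2 states):
  q0 = rec X. a.(0 + 0)\{a}\{b}\{b} + b.X → —a→ q1, —b→ q0
  q1 = (0 + 0)\{a}\{b}\{b} → (no moves)
Bisimilarity quotient blocks:
  B0 = {p0, q0}
  B1 = {p1, q1}
p0 ∈ B0, q0 ∈ B0 → same block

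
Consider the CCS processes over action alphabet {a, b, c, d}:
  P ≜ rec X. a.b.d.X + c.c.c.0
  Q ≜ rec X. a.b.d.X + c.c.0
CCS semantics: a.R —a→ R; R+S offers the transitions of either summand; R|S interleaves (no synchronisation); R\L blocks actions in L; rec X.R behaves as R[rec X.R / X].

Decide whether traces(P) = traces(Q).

P's transition system — 6 states:
  u0 = rec X. a.b.d.X + c.c.c.0 | -a-> u1, -c-> u2
  u1 = b.d.(rec X. a.b.d.X + c.c.c.0) | -b-> u3
  u2 = c.c.0 | -c-> u4
  u3 = d.(rec X. a.b.d.X + c.c.c.0) | -d-> u0
  u4 = c.0 | -c-> u5
  u5 = 0 | ·
Q's transition system — 5 states:
  v0 = rec X. a.b.d.X + c.c.0 | -a-> v1, -c-> v2
  v1 = b.d.(rec X. a.b.d.X + c.c.0) | -b-> v3
  v2 = c.0 | -c-> v4
  v3 = d.(rec X. a.b.d.X + c.c.0) | -d-> v0
  v4 = 0 | ·
Trace ⟨ccc⟩ through P, begin at {u0}:
  step 1 (c): {u2}
  step 2 (c): {u4}
  step 3 (c): {u5}
  — P admits the full trace.
Trace ⟨ccc⟩ through Q, begin at {v0}:
  step 1 (c): {v2}
  step 2 (c): {v4}
  step 3 (c): ∅ (Q stuck)

trace-distinct — witness ⟨ccc⟩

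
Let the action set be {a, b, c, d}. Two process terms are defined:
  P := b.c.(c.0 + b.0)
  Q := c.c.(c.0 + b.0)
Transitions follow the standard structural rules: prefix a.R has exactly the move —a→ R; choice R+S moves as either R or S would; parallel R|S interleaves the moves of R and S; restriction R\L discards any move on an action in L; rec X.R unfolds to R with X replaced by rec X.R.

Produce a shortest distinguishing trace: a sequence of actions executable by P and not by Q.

b

LTS(P): 4 reachable states
  m0 = b.c.(c.0 + b.0) | -b-> m1
  m1 = c.(c.0 + b.0) | -c-> m2
  m2 = c.0 + b.0 | -b-> m3, -c-> m3
  m3 = 0 | (no moves)
LTS(Q): 4 reachable states
  n0 = c.c.(c.0 + b.0) | -c-> n1
  n1 = c.(c.0 + b.0) | -c-> n2
  n2 = c.0 + b.0 | -b-> n3, -c-> n3
  n3 = 0 | (no moves)
Trace ⟨b⟩ through P, begin at {m0}:
  after b @ step 1: {m1}
  P completes σ.
Trace ⟨b⟩ through Q, begin at {n0}:
  after b @ step 1: ∅  — Q cannot continue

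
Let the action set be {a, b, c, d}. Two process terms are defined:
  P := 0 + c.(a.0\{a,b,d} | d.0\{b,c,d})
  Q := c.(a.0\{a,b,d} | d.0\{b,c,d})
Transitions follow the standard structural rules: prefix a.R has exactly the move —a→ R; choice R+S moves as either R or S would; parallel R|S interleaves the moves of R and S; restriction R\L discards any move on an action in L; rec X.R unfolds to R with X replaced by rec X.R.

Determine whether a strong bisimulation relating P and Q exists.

P ~ Q

LTS(P): 5 reachable states
  u0 = 0 + c.(a.0\{a,b,d} | d.0\{b,c,d}) → -c-> u1
  u1 = a.0\{a,b,d} | d.0\{b,c,d} → -a-> u2, -d-> u3
  u2 = 0\{a,b,d} | d.0\{b,c,d} → -d-> u4
  u3 = a.0\{a,b,d} | 0\{b,c,d} → -a-> u4
  u4 = 0\{a,b,d} | 0\{b,c,d} → ·
LTS(Q): 5 reachable states
  v0 = c.(a.0\{a,b,d} | d.0\{b,c,d}) → -c-> v1
  v1 = a.0\{a,b,d} | d.0\{b,c,d} → -a-> v2, -d-> v3
  v2 = 0\{a,b,d} | d.0\{b,c,d} → -d-> v4
  v3 = a.0\{a,b,d} | 0\{b,c,d} → -a-> v4
  v4 = 0\{a,b,d} | 0\{b,c,d} → ·
Bisimilarity quotient blocks:
  B0 = {u0, v0}
  B1 = {u1, v1}
  B2 = {u2, v2}
  B3 = {u4, v4}
  B4 = {u3, v3}
u0 ∈ B0, v0 ∈ B0 → same block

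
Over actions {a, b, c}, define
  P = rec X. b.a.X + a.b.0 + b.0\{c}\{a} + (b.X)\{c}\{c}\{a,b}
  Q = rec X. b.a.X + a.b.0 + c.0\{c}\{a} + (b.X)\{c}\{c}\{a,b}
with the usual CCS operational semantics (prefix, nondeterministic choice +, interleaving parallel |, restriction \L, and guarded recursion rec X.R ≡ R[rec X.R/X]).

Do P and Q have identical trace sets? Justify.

trace-distinct — witness ⟨c⟩

LTS(P): 5 reachable states
  m0 = rec X. b.a.X + a.b.0 + b.0\{c}\{a} + (b.X)\{c}\{c}\{a,b} :: -a-> m1, -b-> m2, -b-> m3
  m1 = b.0 :: -b-> m4
  m2 = 0\{c}\{a} :: deadlocked
  m3 = a.(rec X. b.a.X + a.b.0 + b.0\{c}\{a} + (b.X)\{c}\{c}\{a,b}) :: -a-> m0
  m4 = 0 :: deadlocked
LTS(Q): 5 reachable states
  n0 = rec X. b.a.X + a.b.0 + c.0\{c}\{a} + (b.X)\{c}\{c}\{a,b} :: -a-> n1, -b-> n2, -c-> n3
  n1 = b.0 :: -b-> n4
  n2 = a.(rec X. b.a.X + a.b.0 + c.0\{c}\{a} + (b.X)\{c}\{c}\{a,b}) :: -a-> n0
  n3 = 0\{c}\{a} :: deadlocked
  n4 = 0 :: deadlocked
Run σ = ⟨c⟩ on Q: start {n0}
  step 1 (c): {n3}
  Q completes σ.
Run σ = ⟨c⟩ on P: start {m0}
  step 1 (c): no successor for P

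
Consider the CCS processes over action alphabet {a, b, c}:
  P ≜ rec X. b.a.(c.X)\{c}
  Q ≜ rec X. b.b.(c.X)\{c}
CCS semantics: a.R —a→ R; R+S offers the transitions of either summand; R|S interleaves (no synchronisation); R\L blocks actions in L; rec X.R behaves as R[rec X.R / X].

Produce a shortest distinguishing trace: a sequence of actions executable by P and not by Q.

LTS(P): 3 reachable states
  u0 = rec X. b.a.(c.X)\{c} | ··b··> u1
  u1 = a.(c.(rec X. b.a.(c.X)\{c}))\{c} | ··a··> u2
  u2 = (c.(rec X. b.a.(c.X)\{c}))\{c} | stopped
LTS(Q): 3 reachable states
  v0 = rec X. b.b.(c.X)\{c} | ··b··> v1
  v1 = b.(c.(rec X. b.b.(c.X)\{c}))\{c} | ··b··> v2
  v2 = (c.(rec X. b.b.(c.X)\{c}))\{c} | stopped
Executing ba from P (initial set {u0}):
  after b @ step 1: {u1}
  after a @ step 2: {u2}
  — P admits the full trace.
Executing ba from Q (initial set {v0}):
  after b @ step 1: {v1}
  after a @ step 2: ∅  — Q cannot continue

ba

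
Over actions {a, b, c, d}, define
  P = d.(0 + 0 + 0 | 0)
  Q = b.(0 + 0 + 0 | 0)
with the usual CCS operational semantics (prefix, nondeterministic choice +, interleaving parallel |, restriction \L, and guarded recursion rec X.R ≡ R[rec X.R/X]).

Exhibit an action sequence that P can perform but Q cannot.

d

LTS(P): 2 reachable states
  p0 = d.(0 + 0 + 0 | 0) | -d-> p1
  p1 = 0 + 0 + 0 | 0 | ∅
LTS(Q): 2 reachable states
  q0 = b.(0 + 0 + 0 | 0) | -b-> q1
  q1 = 0 + 0 + 0 | 0 | ∅
Run σ = ⟨d⟩ on P: start {p0}
  after d @ step 1: {p1}
  P completes σ.
Run σ = ⟨d⟩ on Q: start {q0}
  after d @ step 1: ∅  — Q cannot continue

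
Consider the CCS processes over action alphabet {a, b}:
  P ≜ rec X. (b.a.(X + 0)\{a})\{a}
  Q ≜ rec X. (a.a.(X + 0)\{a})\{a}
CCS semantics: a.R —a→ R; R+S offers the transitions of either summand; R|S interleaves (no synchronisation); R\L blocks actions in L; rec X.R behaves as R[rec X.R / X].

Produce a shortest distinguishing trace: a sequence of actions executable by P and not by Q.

b

LTS(P): 2 reachable states
  p0 = rec X. (b.a.(X + 0)\{a})\{a} | ··b··> p1
  p1 = (a.((rec X. (b.a.(X + 0)\{a})\{a}) + 0)\{a})\{a} | (no moves)
LTS(Q): 1 reachable states
  q0 = rec X. (a.a.(X + 0)\{a})\{a} | (no moves)
Run σ = ⟨b⟩ on P: start {p0}
  [1] b ⇒ {p1}
  — P admits the full trace.
Run σ = ⟨b⟩ on Q: start {q0}
  [1] b ⇒ ∅  — Q cannot continue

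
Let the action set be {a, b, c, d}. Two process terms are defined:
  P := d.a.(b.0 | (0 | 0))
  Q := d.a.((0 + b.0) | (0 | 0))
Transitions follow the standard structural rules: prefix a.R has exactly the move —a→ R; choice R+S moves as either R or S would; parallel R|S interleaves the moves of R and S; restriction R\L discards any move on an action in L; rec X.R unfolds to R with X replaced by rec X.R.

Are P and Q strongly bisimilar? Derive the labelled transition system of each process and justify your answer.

LTS(P): 4 reachable states
  m0 = d.a.(b.0 | (0 | 0)) → ··d··> m1
  m1 = a.(b.0 | (0 | 0)) → ··a··> m2
  m2 = b.0 | (0 | 0) → ··b··> m3
  m3 = 0 | (0 | 0) → ·
LTS(Q): 4 reachable states
  n0 = d.a.((0 + b.0) | (0 | 0)) → ··d··> n1
  n1 = a.((0 + b.0) | (0 | 0)) → ··a··> n2
  n2 = (0 + b.0) | (0 | 0) → ··b··> n3
  n3 = 0 | (0 | 0) → ·
Coarsest stable partition (strong bisimilarity classes):
  B0 = {m0, n0}
  B1 = {m1, n1}
  B2 = {m2, n2}
  B3 = {m3, n3}
m0 ∈ B0, n0 ∈ B0 → same block

P ~ Q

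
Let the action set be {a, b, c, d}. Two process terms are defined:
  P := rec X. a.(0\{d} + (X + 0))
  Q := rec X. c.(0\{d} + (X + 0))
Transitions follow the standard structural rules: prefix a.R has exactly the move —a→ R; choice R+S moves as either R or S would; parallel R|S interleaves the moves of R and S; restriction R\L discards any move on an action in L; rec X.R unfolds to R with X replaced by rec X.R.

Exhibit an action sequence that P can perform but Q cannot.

LTS(P): 2 reachable states
  u0 = rec X. a.(0\{d} + (X + 0)) → ··a··> u1
  u1 = 0\{d} + ((rec X. a.(0\{d} + (X + 0))) + 0) → ··a··> u1
LTS(Q): 2 reachable states
  v0 = rec X. c.(0\{d} + (X + 0)) → ··c··> v1
  v1 = 0\{d} + ((rec X. c.(0\{d} + (X + 0))) + 0) → ··c··> v1
Trace ⟨a⟩ through P, begin at {u0}:
  after a @ step 1: {u1}
  — P admits the full trace.
Trace ⟨a⟩ through Q, begin at {v0}:
  after a @ step 1: ∅  — Q cannot continue

a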